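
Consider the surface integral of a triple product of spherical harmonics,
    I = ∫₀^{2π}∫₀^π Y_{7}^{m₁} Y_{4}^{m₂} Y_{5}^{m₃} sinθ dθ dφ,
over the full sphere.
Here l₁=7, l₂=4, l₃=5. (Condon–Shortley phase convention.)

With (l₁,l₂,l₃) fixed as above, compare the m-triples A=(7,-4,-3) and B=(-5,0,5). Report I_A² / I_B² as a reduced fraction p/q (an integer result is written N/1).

1274/2025

Same 7,4,5: normalisation and zero-m 3j drop out of the ratio.
A: Δ: 6! 8! 2! / 17! → 1/6126120; sum: t=0:+1/58060800 = 1/58060800; 3j²(7 4 5; 7 -4 -3) = Δ·Π!·Σ² = 7/510  (sign +1)
B: Δ: 6! 8! 2! / 17! → 1/6126120; sum: t=4:+1/3870720 = 1/3870720; 3j²(7 4 5; -5 0 5) = Δ·Π!·Σ² = 135/6188  (sign +1)
I_A²/I_B² = (7/510)/(135/6188) = 1274/2025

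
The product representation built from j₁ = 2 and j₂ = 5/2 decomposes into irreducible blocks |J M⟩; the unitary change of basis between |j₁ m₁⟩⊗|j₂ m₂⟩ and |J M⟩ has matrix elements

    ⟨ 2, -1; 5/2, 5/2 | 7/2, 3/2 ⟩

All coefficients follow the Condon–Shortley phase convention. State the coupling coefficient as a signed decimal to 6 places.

√[8·1!3!4!/9! · 1!3!5!0!5!2!] = √(3840/7)
  +(−1)^1/∏(1,0,2,4,1,0)! = -1/48  (running -1/48)
⟨..|..⟩ = √(3840/7)·(-1/48) = -0.487950

-0.487950  (= −√(5/21))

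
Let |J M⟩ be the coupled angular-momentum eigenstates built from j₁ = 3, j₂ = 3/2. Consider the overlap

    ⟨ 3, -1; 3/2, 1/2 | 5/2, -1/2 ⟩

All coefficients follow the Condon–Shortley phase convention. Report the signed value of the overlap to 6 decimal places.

-0.119523

√[6·2!4!1!/8! · 2!4!2!1!2!3!] = √(288/35)
  +(−1)^1/∏(1,1,3,1,1,0)! = -1/6  (running -1/6)
  +(−1)^2/∏(2,0,2,0,2,1)! = 1/8  (running -1/24)
⟨..|..⟩ = √(288/35)·(-1/24) = -0.119523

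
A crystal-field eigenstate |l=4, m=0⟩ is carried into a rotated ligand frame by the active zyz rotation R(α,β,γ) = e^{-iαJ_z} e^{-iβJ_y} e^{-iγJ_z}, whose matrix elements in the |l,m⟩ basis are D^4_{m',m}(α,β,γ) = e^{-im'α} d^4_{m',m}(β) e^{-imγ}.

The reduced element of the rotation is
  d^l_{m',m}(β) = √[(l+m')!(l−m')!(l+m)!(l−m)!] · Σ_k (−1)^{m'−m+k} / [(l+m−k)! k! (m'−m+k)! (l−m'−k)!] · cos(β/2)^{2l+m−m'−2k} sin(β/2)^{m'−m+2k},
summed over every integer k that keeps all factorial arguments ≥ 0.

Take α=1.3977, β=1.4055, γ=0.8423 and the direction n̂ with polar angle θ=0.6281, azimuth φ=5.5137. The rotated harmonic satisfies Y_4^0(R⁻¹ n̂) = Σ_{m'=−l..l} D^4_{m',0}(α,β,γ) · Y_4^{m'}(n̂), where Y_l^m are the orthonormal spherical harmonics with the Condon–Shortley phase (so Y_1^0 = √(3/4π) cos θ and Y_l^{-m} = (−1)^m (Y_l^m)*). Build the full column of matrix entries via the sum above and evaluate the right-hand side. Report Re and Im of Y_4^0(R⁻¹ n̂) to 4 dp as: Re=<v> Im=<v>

Re=0.2050 Im=0.0000

Need the full column D^4_{m',0} for m'=−4..4 at α=1.3977, β=1.4055, γ=0.8423.
cos(β/2)=0.763068, sin(β/2)=0.646319
d^4_{-4,0}: single k=4 term ⇒ +0.494980;  D = +0.380999-0.315983i
d^4_{-3,0}: k∈[3..4] ⇒ +0.826455 -0.592907 = +0.233548;  D = -0.115901-0.202760i
d^4_{-2,0}: k∈[2..4] ⇒ +0.782335 -1.496679 +0.402650 = -0.311695;  D = +0.293202-0.105764i
d^4_{-1,0}: k∈[1..4] ⇒ +0.435415 -1.874224 +1.344586 -0.160770 = -0.254993;  D = -0.043918-0.251182i
d^4_{0,0}: k∈[0..4] ⇒ +0.114949 -1.319446 +2.129812 -0.679088 +0.030449 = +0.276676;  D = +0.276676+0.000000i
d^4_{1,0}: k∈[0..3] ⇒ -0.435415 +1.874224 -1.344586 +0.160770 = +0.254993;  D = +0.043918-0.251182i
d^4_{2,0}: k∈[0..2] ⇒ +0.782335 -1.496679 +0.402650 = -0.311695;  D = +0.293202+0.105764i
d^4_{3,0}: k∈[0..1] ⇒ -0.826455 +0.592907 = -0.233548;  D = +0.115901-0.202760i
d^4_{4,0}: single k=0 term ⇒ +0.494980;  D = +0.380999+0.315983i
Y_4^{m'}(θ=0.6281,φ=5.5137) and Σ D·Y over m':
  (+0.3810-0.3160i)·(-0.0527+0.0034i)  (-0.1159-0.2028i)·(-0.1382+0.1521i)  (+0.2932-0.1058i)·(+0.0132+0.4136i)  (-0.0439-0.2512i)·(+0.2558+0.2477i)  (+0.2767+0.0000i)·(-0.1733+0.0000i)  (+0.0439-0.2512i)·(-0.2558+0.2477i)  (+0.2932+0.1058i)·(+0.0132-0.4136i)  (+0.1159-0.2028i)·(+0.1382+0.1521i)  (+0.3810+0.3160i)·(-0.0527-0.0034i)
Y_4^0(R⁻¹ n̂) = +0.204956+0.000000i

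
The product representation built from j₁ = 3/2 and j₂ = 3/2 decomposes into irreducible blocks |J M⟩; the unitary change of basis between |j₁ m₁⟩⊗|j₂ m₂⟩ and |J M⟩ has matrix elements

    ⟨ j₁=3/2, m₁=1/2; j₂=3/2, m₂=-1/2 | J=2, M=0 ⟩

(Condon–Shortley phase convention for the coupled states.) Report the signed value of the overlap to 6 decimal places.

triangle: 1!·2!·2!/6! = 4/720
(j±m)!: 2!·1!·1!·2!·2!·2! = 16
prefactor² = (2J+1)·Δ·N² = 4/9
  k=0: +1/(0!·1!·1!·1!·1!·1!) = 1
  k=1: −1/(1!·0!·0!·0!·2!·2!) = -1/4
Σ = 3/4  ⇒  CG² = 4/9·(3/4)² = 1/4
CG = +√(1/4) = +0.500000

+√(1/4) ≈ +0.500000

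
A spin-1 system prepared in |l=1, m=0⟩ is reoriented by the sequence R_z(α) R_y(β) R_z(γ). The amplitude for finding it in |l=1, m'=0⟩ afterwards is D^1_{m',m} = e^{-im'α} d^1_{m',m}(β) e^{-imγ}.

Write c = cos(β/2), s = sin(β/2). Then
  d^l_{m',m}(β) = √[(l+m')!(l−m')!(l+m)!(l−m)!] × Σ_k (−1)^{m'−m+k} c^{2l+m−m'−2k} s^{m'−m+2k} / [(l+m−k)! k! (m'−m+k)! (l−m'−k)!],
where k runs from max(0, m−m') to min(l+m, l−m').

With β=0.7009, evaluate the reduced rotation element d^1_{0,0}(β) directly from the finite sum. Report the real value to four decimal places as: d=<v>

d^1_{0,0}(β=0.7009) via the finite sum:
c=cos(0.700900/2)=0.939218, s=sin(0.700900/2)=0.343320; N=√[1·1·1·1]=1.000000
The bounds max(0,m−m')=0 and min(l+m,l−m')=1 give 2 terms
  k=0: (−1)^0·1.0000/(1)·0.9392^2·0.3433^0 = +0.882131
  k=1: (−1)^1·1.0000/(1)·0.9392^0·0.3433^2 = -0.117869
d^1_{0,0}(0.7009) = +0.882131 -0.117869 = +0.764262

d=0.7643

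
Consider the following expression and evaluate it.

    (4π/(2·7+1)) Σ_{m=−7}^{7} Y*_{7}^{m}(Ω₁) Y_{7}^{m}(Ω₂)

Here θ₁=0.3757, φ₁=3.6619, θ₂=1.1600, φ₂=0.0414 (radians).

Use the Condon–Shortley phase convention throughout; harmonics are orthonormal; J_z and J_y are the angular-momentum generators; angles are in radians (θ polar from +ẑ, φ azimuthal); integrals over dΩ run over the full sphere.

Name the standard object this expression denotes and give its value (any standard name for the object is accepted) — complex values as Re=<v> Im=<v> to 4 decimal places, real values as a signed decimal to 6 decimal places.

Legendre polynomial (addition theorem), -0.151994

This sum is the spherical-harmonic addition theorem: it equals the Legendre polynomial P_l(cos γ) of the angle γ between the two directions.
Term-by-term m-sum for l=7 (normalisation 4π/15 = 0.837758):
  term(m=-7) = +0.000119+0.000025i   from Y*(Ω₁)=+0.000393+0.000215i, Y(Ω₂)=+0.260879-0.077793i
  term(m=-6) = -0.001817+0.000499i   from Y*(Ω₁)=-0.004247+0.000084i, Y(Ω₂)=+0.430059-0.109080i
  term(m=-5) = +0.004681-0.004335i   from Y*(Ω₁)=+0.021454-0.012862i, Y(Ω₂)=+0.249600-0.052418i
  term(m=-4) = +0.006622-0.018437i   from Y*(Ω₁)=-0.049874+0.089072i, Y(Ω₂)=-0.189274+0.031634i
  term(m=-3) = +0.012829+0.095114i   from Y*(Ω₁)=-0.002859-0.289497i, Y(Ω₂)=-0.328954+0.041067i
  term(m=-2) = +0.017433+0.024785i   from Y*(Ω₁)=+0.266523+0.454692i, Y(Ω₂)=+0.057296-0.004755i
  term(m=-1) = -0.132475-0.068784i   from Y*(Ω₁)=-0.389371-0.223098i, Y(Ω₂)=+0.332339-0.013767i
  term(m=+0) = +0.003786+0.000000i   from Y*(Ω₁)=-0.213482-0.000000i, Y(Ω₂)=-0.017735+0.000000i
  term(m=+1) = -0.132475+0.068784i   from Y*(Ω₁)=+0.389371-0.223098i, Y(Ω₂)=-0.332339-0.013767i
  term(m=+2) = +0.017433-0.024785i   from Y*(Ω₁)=+0.266523-0.454692i, Y(Ω₂)=+0.057296+0.004755i
  term(m=+3) = +0.012829-0.095114i   from Y*(Ω₁)=+0.002859-0.289497i, Y(Ω₂)=+0.328954+0.041067i
  term(m=+4) = +0.006622+0.018437i   from Y*(Ω₁)=-0.049874-0.089072i, Y(Ω₂)=-0.189274-0.031634i
  term(m=+5) = +0.004681+0.004335i   from Y*(Ω₁)=-0.021454-0.012862i, Y(Ω₂)=-0.249600-0.052418i
  term(m=+6) = -0.001817-0.000499i   from Y*(Ω₁)=-0.004247-0.000084i, Y(Ω₂)=+0.430059+0.109080i
  term(m=+7) = +0.000119-0.000025i   from Y*(Ω₁)=-0.000393+0.000215i, Y(Ω₂)=-0.260879-0.077793i
Accumulated sum -0.181430+0.000000i; after 4π/(2l+1) scaling, -0.151994+0.000000i ⇒ P_7 = -0.151994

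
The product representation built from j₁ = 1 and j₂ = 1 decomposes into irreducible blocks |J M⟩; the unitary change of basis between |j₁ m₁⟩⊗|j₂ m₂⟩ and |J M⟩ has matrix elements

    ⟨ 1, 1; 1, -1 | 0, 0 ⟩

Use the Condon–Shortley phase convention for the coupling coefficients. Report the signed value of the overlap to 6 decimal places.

j₁+j₂−J=2  J+j₁−j₂=0  J−j₁+j₂=0  j₁+j₂+J+1=3
(j₁±m₁, j₂±m₂, J±M) = (2,0,0,2,0,0)
P² = 4/3
sum k=0..0:
  [0] +1/2 = 1/2
S = 1/2
C² = P²·S² = 1/3 ; C = +0.577350

+0.577350  (= +√(1/3))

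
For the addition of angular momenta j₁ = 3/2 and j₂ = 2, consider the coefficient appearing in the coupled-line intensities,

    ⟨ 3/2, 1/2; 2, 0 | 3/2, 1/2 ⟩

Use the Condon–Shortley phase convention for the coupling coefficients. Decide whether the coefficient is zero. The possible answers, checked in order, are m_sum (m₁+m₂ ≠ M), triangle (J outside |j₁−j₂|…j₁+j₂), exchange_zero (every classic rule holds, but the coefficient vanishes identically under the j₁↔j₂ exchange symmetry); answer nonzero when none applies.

m-sum: m₁+m₂ = 1/2+0 = 1/2, M = 1/2  ✓
triangle: |j₁−j₂| = 1/2 ≤ J = 3/2 ≤ j₁+j₂ = 7/2  ✓
exchange: j₁≠j₂ or m₁≠m₂ — the exchange symmetry imposes no constraint here
value check: CG = −√(1/5) = -0.447214 ≠ 0

nonzero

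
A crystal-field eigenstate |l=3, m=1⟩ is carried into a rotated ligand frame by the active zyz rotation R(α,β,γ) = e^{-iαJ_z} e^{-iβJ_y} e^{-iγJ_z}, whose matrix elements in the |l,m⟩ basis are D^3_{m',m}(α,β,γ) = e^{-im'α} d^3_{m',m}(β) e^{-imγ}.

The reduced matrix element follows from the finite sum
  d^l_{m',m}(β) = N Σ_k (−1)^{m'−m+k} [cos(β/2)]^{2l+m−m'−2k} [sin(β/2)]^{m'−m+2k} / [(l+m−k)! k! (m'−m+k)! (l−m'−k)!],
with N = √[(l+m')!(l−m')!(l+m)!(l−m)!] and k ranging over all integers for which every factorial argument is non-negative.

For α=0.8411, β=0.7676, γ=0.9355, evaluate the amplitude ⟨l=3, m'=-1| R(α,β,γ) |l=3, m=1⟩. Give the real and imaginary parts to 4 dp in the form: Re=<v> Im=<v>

Re=0.4872 Im=-0.0461

First d^3_{-1,1}(β=0.7676), then the phase factors e^{-i(-1)α} and e^{-i(1)γ}:
c=cos(0.767600/2)=0.927248, s=sin(0.767600/2)=0.374447; N=√[2·24·24·2]=48.000000
Admissible k: 2..4 (factorial args all ≥0)
  k=2: (−1)^0·48.0000/(8)·0.9272^4·0.3744^2 = +0.621893
  k=3: (−1)^1·48.0000/(6)·0.9272^2·0.3744^4 = -0.135220
  k=4: (−1)^2·48.0000/(48)·0.9272^0·0.3744^6 = +0.002756
d^3_{-1,1}(0.7676) = +0.621893 -0.135220 +0.002756 = +0.489429
Attach z-rotation phases: D = e^{-i(-1)(0.8411)}·(+0.489429)·e^{-i(1)(0.9355)} = +0.487250-0.046134i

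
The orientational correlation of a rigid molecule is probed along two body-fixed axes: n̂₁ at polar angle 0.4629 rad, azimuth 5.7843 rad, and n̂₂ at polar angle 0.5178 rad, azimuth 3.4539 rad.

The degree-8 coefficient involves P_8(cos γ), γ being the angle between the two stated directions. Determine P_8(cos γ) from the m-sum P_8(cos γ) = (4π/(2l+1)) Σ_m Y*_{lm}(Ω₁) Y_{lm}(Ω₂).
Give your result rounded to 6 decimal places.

Summing Y*_{l m}(θ₁,φ₁)·Y_{l m}(θ₂,φ₂) over m ∈ [−8, 8]; prefactor 4π/(2·8+1) = 0.739198:
  m=-8: Y*=(-0.000538, 0.000612)  Y=(-0.001486, -0.001114)  product (0.000001, -0.000000)
  m=-7: Y*=(-0.006134, 0.002243)  Y=(0.007527, 0.010647)  product (-0.000070, -0.000048)
  m=-6: Y*=(-0.032495, -0.004854)  Y=(-0.017056, -0.054548)  product (0.000289, 0.001855)
  m=-5: Y*=(-0.092848, -0.070169)  Y=(-0.001618, 0.174747)  product (0.012412, -0.016111)
  m=-4: Y*=(-0.121095, -0.267746)  Y=(0.118223, -0.354887)  product (-0.109336, 0.011321)
  m=-3: Y*=(0.037020, -0.498408)  Y=(-0.305318, 0.415362)  product (0.195717, 0.167550)
  m=-2: Y*=(0.249090, -0.386039)  Y=(0.252850, -0.182280)  product (-0.007384, -0.143014)
  m=-1: Y*=(-0.039668, 0.021614)  Y=(0.227394, -0.073419)  product (-0.007434, 0.007827)
  m=+0: Y*=(-0.474335, -0.000000)  Y=(-0.406216, 0.000000)  product (0.192682, 0.000000)
  m=+1: Y*=(0.039668, 0.021614)  Y=(-0.227394, -0.073419)  product (-0.007434, -0.007827)
  m=+2: Y*=(0.249090, 0.386039)  Y=(0.252850, 0.182280)  product (-0.007384, 0.143014)
  m=+3: Y*=(-0.037020, -0.498408)  Y=(0.305318, 0.415362)  product (0.195717, -0.167550)
  m=+4: Y*=(-0.121095, 0.267746)  Y=(0.118223, 0.354887)  product (-0.109336, -0.011321)
  m=+5: Y*=(0.092848, -0.070169)  Y=(0.001618, 0.174747)  product (0.012412, 0.016111)
  m=+6: Y*=(-0.032495, 0.004854)  Y=(-0.017056, 0.054548)  product (0.000289, -0.001855)
  m=+7: Y*=(0.006134, 0.002243)  Y=(-0.007527, 0.010647)  product (-0.000070, 0.000048)
  m=+8: Y*=(-0.000538, -0.000612)  Y=(-0.001486, 0.001114)  product (0.000001, 0.000000)
Total Σ_m = (0.361074, 0.000000). Multiply by 0.739198: (0.266905, 0.000000). P_8(cos γ) = 0.266905

0.266905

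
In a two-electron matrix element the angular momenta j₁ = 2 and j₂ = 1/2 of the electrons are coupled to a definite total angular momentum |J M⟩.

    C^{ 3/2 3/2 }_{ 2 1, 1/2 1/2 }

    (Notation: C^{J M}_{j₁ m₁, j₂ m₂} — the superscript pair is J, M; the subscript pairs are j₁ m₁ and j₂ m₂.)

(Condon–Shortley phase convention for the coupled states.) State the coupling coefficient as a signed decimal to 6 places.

j₁+j₂−J=1  J+j₁−j₂=3  J−j₁+j₂=0  j₁+j₂+J+1=5
(j₁±m₁, j₂±m₂, J±M) = (3,1,1,0,3,0)
P² = 36/5
sum k=1..1:
  [1] −1/6 = -1/6
S = -1/6
C² = P²·S² = 1/5 ; C = -0.447214

−√(1/5) = -0.447214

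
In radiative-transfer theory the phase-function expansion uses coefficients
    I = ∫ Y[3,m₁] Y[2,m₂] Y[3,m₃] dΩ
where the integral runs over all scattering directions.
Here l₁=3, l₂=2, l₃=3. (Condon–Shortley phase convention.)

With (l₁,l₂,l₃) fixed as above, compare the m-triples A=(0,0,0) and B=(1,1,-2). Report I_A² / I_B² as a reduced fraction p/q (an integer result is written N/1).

Same 3,2,3: normalisation and zero-m 3j drop out of the ratio.
A: Δ: 2! 4! 2! / 9! → 1/3780; sum: t=0:+1/24 t=1:−1/4 t=2:+1/24 = -1/6; 3j²(3 2 3; 0 0 0) = Δ·Π!·Σ² = 4/105  (sign +1)
B: Δ: 2! 4! 2! / 9! → 1/3780; sum: t=1:−1/12 t=2:+1/48 = -1/16; 3j²(3 2 3; 1 1 -2) = Δ·Π!·Σ² = 1/28  (sign +1)
I_A²/I_B² = (4/105)/(1/28) = 16/15

16/15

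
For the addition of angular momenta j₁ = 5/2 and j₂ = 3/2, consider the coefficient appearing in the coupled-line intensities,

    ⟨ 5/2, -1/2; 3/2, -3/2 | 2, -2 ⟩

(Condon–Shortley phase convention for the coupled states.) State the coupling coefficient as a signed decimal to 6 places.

triangle: 2!·3!·1!/7! = 12/5040
(j±m)!: 2!·3!·0!·3!·0!·4! = 1728
prefactor² = (2J+1)·Δ·N² = 144/7
  k=0: +1/(0!·2!·3!·0!·0!·1!) = 1/12
Σ = 1/12  ⇒  CG² = 144/7·(1/12)² = 1/7
CG = +√(1/7) = +0.377964

+0.377964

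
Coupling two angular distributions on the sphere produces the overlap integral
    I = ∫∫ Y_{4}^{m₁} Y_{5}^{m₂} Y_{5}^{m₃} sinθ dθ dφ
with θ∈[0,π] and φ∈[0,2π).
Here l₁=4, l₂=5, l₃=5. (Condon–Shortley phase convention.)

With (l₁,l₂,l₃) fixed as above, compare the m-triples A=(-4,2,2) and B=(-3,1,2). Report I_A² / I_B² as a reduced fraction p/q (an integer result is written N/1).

Shared (l₁,l₂,l₃)=(4,5,5): N and (l;000)² cancel in I_A²/I_B².
A: Δ = 4!·4!·6!/15! = 1/3153150; Racah Σ t=4..4: t=4:+1/20736 = 1/20736; ⇒ 3j(4 5 5; -4 2 2)² = 35/1287, sgn -1
B: Δ = 4!·4!·6!/15! = 1/3153150; Racah Σ t=3..4: t=3:−1/5184 t=4:+1/6912 = -1/20736; ⇒ 3j(4 5 5; -3 1 2)² = 5/2574, sgn +1
I_A²/I_B² = (35/1287)/(5/2574) = 14/1

14/1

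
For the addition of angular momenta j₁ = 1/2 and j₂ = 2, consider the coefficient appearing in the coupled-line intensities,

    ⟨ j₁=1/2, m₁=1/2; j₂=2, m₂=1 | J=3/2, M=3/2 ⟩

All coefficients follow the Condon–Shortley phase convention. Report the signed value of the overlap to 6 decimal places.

+√(1/5) ≈ +0.447214

j₁+j₂−J=1  J+j₁−j₂=0  J−j₁+j₂=3  j₁+j₂+J+1=5
(j₁±m₁, j₂±m₂, J±M) = (1,0,3,1,3,0)
P² = 36/5
sum k=0..0:
  [0] +1/6 = 1/6
S = 1/6
C² = P²·S² = 1/5 ; C = +0.447214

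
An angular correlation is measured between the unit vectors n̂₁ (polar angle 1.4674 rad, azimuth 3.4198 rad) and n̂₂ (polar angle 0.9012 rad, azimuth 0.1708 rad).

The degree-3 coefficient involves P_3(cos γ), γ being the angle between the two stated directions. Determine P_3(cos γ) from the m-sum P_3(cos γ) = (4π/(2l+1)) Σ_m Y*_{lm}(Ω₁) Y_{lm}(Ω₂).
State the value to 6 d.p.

Summing Y*_{l m}(θ₁,φ₁)·Y_{l m}(θ₂,φ₂) over m ∈ [−3, 3]; prefactor 4π/(2·3+1) = 1.795196:
  m=-3: (-0.275684-0.304253i) × (+0.175283-0.098599i) = -0.078322-0.026148i  (running Σ = -0.078322-0.026148i)
  m=-2: (+0.088616+0.055116i) × (+0.367426-0.130634i) = +0.039760+0.008675i  (running Σ = -0.038562-0.017473i)
  m=-1: (+0.292631+0.083580i) × (+0.231269-0.039889i) = +0.071010+0.007657i  (running Σ = +0.032448-0.009817i)
  m=0: (-0.113498-0.000000i) × (-0.248723+0.000000i) = +0.028229+0.000000i  (running Σ = +0.060678-0.009817i)
  m=1: (-0.292631+0.083580i) × (-0.231269-0.039889i) = +0.071010-0.007657i  (running Σ = +0.131688-0.017473i)
  m=2: (+0.088616-0.055116i) × (+0.367426+0.130634i) = +0.039760-0.008675i  (running Σ = +0.171448-0.026148i)
  m=3: (+0.275684-0.304253i) × (-0.175283-0.098599i) = -0.078322+0.026148i  (running Σ = +0.093126+0.000000i)
Σ over m = +0.093126+0.000000i; ×(4π/7) → +0.167180+0.000000i. Real part: 0.167180

0.167180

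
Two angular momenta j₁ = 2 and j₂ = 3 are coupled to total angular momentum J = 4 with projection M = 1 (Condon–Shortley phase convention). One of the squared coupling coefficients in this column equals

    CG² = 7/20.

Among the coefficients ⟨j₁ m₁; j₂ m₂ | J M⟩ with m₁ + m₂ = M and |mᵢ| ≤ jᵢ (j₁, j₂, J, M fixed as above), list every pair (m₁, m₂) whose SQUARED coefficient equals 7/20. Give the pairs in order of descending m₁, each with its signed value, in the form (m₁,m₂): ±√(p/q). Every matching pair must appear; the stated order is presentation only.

(-1,2): −√(7/20)

Admissible pairs with m₁+m₂ = M = 1: (-2,3), (-1,2), (0,1), (1,0), (2,-1)
  (m₁,m₂)=(2,-1): CG² = 2/7, CG = +√(2/7)
  (m₁,m₂)=(1,0): CG² = 3/14, CG = +√(3/14)
  (m₁,m₂)=(0,1): CG² = 3/28, CG = −√(3/28)
  (m₁,m₂)=(-1,2): CG² = 7/20, CG = −√(7/20)   ← matches the target
  (m₁,m₂)=(-2,3): CG² = 3/70, CG = −√(3/70)
Pairs with CG² = 7/20: (-1,2): −√(7/20)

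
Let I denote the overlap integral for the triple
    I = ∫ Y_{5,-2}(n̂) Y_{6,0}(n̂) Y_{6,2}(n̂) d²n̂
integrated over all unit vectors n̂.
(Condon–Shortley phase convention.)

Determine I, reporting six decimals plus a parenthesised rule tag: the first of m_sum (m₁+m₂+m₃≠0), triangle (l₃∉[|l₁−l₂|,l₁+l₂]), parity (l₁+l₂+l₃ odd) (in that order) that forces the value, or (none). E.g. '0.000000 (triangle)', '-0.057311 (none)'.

0.000000 (parity)

L=17 odd ⇒ parity kills the (l;000) factor ⇒ I = 0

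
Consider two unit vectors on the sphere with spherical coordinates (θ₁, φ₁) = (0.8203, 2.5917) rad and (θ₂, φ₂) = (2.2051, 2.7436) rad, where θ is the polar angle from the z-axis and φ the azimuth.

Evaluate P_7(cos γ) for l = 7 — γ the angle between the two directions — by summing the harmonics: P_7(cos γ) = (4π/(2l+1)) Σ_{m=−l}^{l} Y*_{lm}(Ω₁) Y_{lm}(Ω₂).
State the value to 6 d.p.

Expand P_7 via completeness: Σ_{m} conj(Y_{7,m}) at Ω₁ times Y_{7,m} at Ω₂ —
  term(m=-7) = +0.002992-0.005380i   from Y*(Ω₁)=+0.042524-0.036377i, Y(Ω₂)=+0.103119-0.038302i
  term(m=-6) = -0.036224+0.046732i   from Y*(Ω₁)=-0.192832+0.030677i, Y(Ω₂)=+0.220818-0.207219i
  term(m=-5) = +0.124638-0.118344i   from Y*(Ω₁)=+0.358039+0.148066i, Y(Ω₂)=+0.180545-0.405197i
  term(m=-4) = -0.102648+0.071377i   from Y*(Ω₁)=-0.256574-0.352805i, Y(Ω₂)=+0.006068-0.286536i
  term(m=-3) = -0.018494+0.009064i   from Y*(Ω₁)=+0.011045+0.139725i, Y(Ω₂)=+0.054071+0.136636i
  term(m=-2) = -0.102645+0.032180i   from Y*(Ω₁)=-0.135374+0.265836i, Y(Ω₂)=+0.252262+0.257661i
  term(m=-1) = +0.000852-0.000130i   from Y*(Ω₁)=+0.244092-0.149618i, Y(Ω₂)=+0.002775+0.001167i
  term(m=+0) = -0.078333+0.000000i   from Y*(Ω₁)=+0.221591-0.000000i, Y(Ω₂)=-0.353501+0.000000i
  term(m=+1) = +0.000852+0.000130i   from Y*(Ω₁)=-0.244092-0.149618i, Y(Ω₂)=-0.002775+0.001167i
  term(m=+2) = -0.102645-0.032180i   from Y*(Ω₁)=-0.135374-0.265836i, Y(Ω₂)=+0.252262-0.257661i
  term(m=+3) = -0.018494-0.009064i   from Y*(Ω₁)=-0.011045+0.139725i, Y(Ω₂)=-0.054071+0.136636i
  term(m=+4) = -0.102648-0.071377i   from Y*(Ω₁)=-0.256574+0.352805i, Y(Ω₂)=+0.006068+0.286536i
  term(m=+5) = +0.124638+0.118344i   from Y*(Ω₁)=-0.358039+0.148066i, Y(Ω₂)=-0.180545-0.405197i
  term(m=+6) = -0.036224-0.046732i   from Y*(Ω₁)=-0.192832-0.030677i, Y(Ω₂)=+0.220818+0.207219i
  term(m=+7) = +0.002992+0.005380i   from Y*(Ω₁)=-0.042524-0.036377i, Y(Ω₂)=-0.103119-0.038302i
Accumulated sum -0.341394-0.000000i; after 4π/(2l+1) scaling, -0.286005-0.000000i ⇒ P_7 = -0.286005

-0.286005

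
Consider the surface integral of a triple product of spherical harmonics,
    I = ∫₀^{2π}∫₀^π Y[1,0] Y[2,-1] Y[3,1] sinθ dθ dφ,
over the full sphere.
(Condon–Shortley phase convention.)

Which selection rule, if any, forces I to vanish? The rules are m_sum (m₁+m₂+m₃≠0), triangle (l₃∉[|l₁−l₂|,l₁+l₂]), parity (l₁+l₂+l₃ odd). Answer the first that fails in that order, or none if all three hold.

none

m₁+m₂+m₃ = 0 − 1 + 1 = 0  ✓
triangle: |1−2|=1 ≤ l₃=3 ≤ 1+2=3  ✓
parity: l₁+l₂+l₃ = 6 is even  ✓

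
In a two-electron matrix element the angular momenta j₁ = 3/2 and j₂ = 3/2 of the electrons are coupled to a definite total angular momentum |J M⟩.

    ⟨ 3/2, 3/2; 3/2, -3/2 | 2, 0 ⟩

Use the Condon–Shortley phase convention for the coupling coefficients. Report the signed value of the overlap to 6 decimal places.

+√(1/4) ≈ +0.500000

j₁+j₂−J=1  J+j₁−j₂=2  J−j₁+j₂=2  j₁+j₂+J+1=6
(j₁±m₁, j₂±m₂, J±M) = (3,0,0,3,2,2)
P² = 4
sum k=0..0:
  [0] +1/4 = 1/4
S = 1/4
C² = P²·S² = 1/4 ; C = +0.500000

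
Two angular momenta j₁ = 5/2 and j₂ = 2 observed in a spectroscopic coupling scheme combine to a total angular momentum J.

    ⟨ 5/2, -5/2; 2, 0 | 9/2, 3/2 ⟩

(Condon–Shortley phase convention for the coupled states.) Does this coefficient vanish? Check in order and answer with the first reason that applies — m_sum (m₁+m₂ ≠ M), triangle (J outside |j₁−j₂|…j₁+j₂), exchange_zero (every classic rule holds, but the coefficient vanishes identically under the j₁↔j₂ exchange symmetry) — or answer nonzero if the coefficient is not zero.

m_sum

m-sum: m₁+m₂ = -5/2+0 = -5/2, M = 3/2  ✗ ⇒ coefficient is 0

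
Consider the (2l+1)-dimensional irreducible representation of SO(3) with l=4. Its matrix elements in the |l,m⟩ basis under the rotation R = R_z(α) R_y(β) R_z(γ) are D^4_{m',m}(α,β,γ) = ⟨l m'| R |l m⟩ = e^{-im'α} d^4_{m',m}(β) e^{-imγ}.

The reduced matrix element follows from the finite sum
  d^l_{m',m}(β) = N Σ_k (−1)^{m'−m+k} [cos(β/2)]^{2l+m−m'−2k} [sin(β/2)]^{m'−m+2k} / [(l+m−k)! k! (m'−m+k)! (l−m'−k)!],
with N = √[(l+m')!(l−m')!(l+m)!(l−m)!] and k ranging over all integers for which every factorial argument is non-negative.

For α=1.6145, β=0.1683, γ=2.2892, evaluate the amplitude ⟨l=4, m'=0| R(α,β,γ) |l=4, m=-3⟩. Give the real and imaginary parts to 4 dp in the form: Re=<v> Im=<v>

Re=-0.0057 Im=-0.0038

D^4_{0,-3}(1.6145,0.1683,2.2892) = e^{-i·0·1.6145}·d^4_{0,-3}(0.1683)·e^{-i·-3·2.2892}. Compute d first:
With c≡cos(β/2)=0.996461 and s≡sin(β/2)=0.084051, N=[24·24·1·5040]^{1/2}=1703.830978
Admissible k: 0..1 (factorial args all ≥0)
  k=0: (−1)^3·1703.8310/(144)·0.9965^5·0.0841^3 = -0.006902
  k=1: (−1)^4·1703.8310/(144)·0.9965^3·0.0841^5 = +0.000049
d^4_{0,-3}(0.1683) = -0.006902 +0.000049 = -0.006853
Attach z-rotation phases: D = e^{-i(0)(1.6145)}·(-0.006853)·e^{-i(-3)(2.2892)} = -0.005716-0.003781i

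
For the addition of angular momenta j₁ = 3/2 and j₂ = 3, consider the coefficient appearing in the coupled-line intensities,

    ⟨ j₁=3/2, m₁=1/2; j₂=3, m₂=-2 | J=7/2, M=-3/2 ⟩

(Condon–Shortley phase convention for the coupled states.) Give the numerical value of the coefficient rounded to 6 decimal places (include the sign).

√[8·1!2!5!/9! · 2!1!1!5!2!5!] = √(6400/21)
  +(−1)^0/∏(0,1,1,1,1,4)! = 1/24  (running 1/24)
  +(−1)^1/∏(1,0,0,0,2,5)! = -1/240  (running 3/80)
⟨..|..⟩ = √(6400/21)·(3/80) = +0.654654

+√(3/7) ≈ +0.654654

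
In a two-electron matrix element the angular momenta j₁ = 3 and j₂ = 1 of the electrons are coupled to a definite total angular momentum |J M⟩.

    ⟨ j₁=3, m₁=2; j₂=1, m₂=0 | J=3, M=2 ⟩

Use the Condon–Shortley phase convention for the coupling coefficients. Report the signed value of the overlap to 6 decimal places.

triangle: 1!×5!×1!/8! = 120/40320
(j±m)!: 5!×1!×1!×1!×5!×1! = 14400
prefactor² = (2J+1)×Δ×N² = 300
  k=0: +1/(0!×1!×1!×1!×4!×0!) = 1/24
  k=1: −1/(1!×0!×0!×0!×5!×1!) = -1/120
Σ = 1/30  ⇒  CG² = 300×(1/30)² = 1/3
CG = +√(1/3) = +0.577350

+0.577350  (= +√(1/3))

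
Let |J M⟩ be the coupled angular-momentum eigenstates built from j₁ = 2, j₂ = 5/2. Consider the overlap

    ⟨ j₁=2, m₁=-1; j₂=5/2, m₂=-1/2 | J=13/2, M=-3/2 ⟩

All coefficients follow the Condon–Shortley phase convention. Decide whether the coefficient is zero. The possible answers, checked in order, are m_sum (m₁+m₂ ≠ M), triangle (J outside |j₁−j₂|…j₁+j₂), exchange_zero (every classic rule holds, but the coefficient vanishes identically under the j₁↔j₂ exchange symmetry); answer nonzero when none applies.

triangle

m-sum: m₁+m₂ = -1+(-1/2) = -3/2, M = -3/2  ✓
triangle: need |j₁−j₂| ≤ J ≤ j₁+j₂, i.e. J ∈ [1/2, 9/2]; J = 13/2 is outside ✗ ⇒ coefficient is 0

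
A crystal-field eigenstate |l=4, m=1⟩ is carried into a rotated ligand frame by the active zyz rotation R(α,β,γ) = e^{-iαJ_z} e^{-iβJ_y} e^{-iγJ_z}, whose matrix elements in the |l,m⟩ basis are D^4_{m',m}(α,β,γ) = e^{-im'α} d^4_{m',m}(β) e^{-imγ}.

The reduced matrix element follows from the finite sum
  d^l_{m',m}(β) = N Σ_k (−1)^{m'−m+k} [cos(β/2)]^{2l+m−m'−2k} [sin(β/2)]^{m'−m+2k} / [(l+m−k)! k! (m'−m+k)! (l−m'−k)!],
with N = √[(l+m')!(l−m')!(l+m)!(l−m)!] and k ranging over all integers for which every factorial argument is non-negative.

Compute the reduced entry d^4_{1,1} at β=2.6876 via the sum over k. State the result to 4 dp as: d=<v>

d^4_{1,1}(β=2.6876) via the finite sum:
Half-angle: c=0.225052, s=0.974347. N=√(120·6·120·6)=720.000000
k∈{0,1,2,3} keeps every argument non-negative
  k=0: (−1)^0·720.0000/(720)·0.2251^8·0.9743^0 = +0.000007
  k=1: (−1)^1·720.0000/(48)·0.2251^6·0.9743^2 = -0.001850
  k=2: (−1)^2·720.0000/(24)·0.2251^4·0.9743^4 = +0.069360
  k=3: (−1)^3·720.0000/(72)·0.2251^2·0.9743^6 = -0.433358
d^4_{1,1}(2.6876) = +0.000007 -0.001850 +0.069360 -0.433358 = -0.365842

d=-0.3658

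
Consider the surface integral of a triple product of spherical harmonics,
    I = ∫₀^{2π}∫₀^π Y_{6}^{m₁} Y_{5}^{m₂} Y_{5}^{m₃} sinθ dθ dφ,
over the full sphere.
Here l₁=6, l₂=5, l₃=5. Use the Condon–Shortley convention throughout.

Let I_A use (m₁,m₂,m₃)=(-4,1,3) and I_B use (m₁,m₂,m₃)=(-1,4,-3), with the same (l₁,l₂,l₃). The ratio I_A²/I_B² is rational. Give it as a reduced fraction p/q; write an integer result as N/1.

169/847

Shared (l₁,l₂,l₃)=(6,5,5): N and (l;000)² cancel in I_A²/I_B².
A: Δ = 6!·6!·4!/17! = 1/28588560; Racah Σ t=4..6: t=4:+1/138240 t=5:−1/86400 t=6:+1/829440 = -13/4147200; ⇒ 3j(6 5 5; -4 1 3)² = 13/3740, sgn -1
B: Δ = 6!·6!·4!/17! = 1/28588560; Racah Σ t=5..6: t=5:−1/138240 t=6:+1/518400 = -11/2073600; ⇒ 3j(6 5 5; -1 4 -3)² = 77/4420, sgn -1
I_A²/I_B² = (13/3740)/(77/4420) = 169/847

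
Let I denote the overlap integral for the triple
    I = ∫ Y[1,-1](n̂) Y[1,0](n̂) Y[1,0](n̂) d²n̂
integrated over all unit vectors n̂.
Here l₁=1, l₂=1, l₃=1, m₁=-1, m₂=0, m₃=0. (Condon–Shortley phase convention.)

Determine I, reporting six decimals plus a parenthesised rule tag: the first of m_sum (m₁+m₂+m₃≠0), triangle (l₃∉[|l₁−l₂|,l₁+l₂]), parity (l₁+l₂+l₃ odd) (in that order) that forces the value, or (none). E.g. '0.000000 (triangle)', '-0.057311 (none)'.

0.000000 (m_sum)

m-sum = -1 + 0 + 0 = -1 ≠ 0 ⇒ I = 0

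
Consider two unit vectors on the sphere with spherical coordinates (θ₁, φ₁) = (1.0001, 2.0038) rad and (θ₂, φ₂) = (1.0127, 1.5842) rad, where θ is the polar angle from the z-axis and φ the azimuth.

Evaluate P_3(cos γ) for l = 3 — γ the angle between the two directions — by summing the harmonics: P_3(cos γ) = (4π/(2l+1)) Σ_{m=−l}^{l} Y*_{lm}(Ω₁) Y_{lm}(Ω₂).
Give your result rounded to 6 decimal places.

Summing Y*_{l m}(θ₁,φ₁)·Y_{l m}(θ₂,φ₂) over m ∈ [−3, 3]; prefactor 4π/(2·3+1) = 1.795196:
  [-3]  conj(Y_{3,-3})(Ω₁) = (0.239513, -0.066748) ; Y_{3,-3}(Ω₂) = (0.010237, 0.254456) ; Δ = (0.019436, 0.060262)
  [-2]  conj(Y_{3,-2})(Ω₁) = (-0.253302, -0.297824) ; Y_{3,-2}(Ω₂) = (-0.389293, 0.010438) ; Δ = (0.101717, 0.113297)
  [-1]  conj(Y_{3,-1})(Ω₁) = (-0.052400, 0.113355) ; Y_{3,-1}(Ω₂) = (-0.001478, -0.110260) ; Δ = (0.012576, 0.005610)
  [+0]  conj(Y_{3,0})(Ω₁) = (-0.310624, -0.000000) ; Y_{3,0}(Ω₂) = (-0.315757, 0.000000) ; Δ = (0.098082, 0.000000)
  [+1]  conj(Y_{3,1})(Ω₁) = (0.052400, 0.113355) ; Y_{3,1}(Ω₂) = (0.001478, -0.110260) ; Δ = (0.012576, -0.005610)
  [+2]  conj(Y_{3,2})(Ω₁) = (-0.253302, 0.297824) ; Y_{3,2}(Ω₂) = (-0.389293, -0.010438) ; Δ = (0.101717, -0.113297)
  [+3]  conj(Y_{3,3})(Ω₁) = (-0.239513, -0.066748) ; Y_{3,3}(Ω₂) = (-0.010237, 0.254456) ; Δ = (0.019436, -0.060262)
Σ over m = (0.365541, -0.000000); ×(4π/7) → (0.656218, -0.000000). Real part: 0.656218

0.656218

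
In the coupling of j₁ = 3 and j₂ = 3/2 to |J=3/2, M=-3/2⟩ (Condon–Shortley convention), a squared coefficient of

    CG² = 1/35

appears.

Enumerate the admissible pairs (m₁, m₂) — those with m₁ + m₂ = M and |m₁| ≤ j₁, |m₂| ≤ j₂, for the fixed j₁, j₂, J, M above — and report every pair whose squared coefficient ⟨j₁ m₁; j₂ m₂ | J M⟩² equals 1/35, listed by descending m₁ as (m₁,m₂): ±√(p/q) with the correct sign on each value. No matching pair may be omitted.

Admissible pairs with m₁+m₂ = M = -3/2: (-3,3/2), (-2,1/2), (-1,-1/2), (0,-3/2)
  (m₁,m₂)=(0,-3/2): CG² = 1/35, CG = +√(1/35)   ← matches the target
  (m₁,m₂)=(-1,-1/2): CG² = 4/35, CG = −√(4/35)
  (m₁,m₂)=(-2,1/2): CG² = 2/7, CG = +√(2/7)
  (m₁,m₂)=(-3,3/2): CG² = 4/7, CG = −√(4/7)
Pairs with CG² = 1/35: (0,-3/2): +√(1/35)

(0,-3/2): +√(1/35)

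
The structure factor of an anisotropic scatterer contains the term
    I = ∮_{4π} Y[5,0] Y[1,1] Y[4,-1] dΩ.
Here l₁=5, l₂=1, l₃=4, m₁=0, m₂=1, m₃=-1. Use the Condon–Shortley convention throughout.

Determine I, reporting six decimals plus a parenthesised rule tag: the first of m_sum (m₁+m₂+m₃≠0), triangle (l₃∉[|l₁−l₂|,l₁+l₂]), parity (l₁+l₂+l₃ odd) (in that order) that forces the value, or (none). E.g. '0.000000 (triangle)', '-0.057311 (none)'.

Rules hold: Σm=0, L=10 even, 4≤4≤6.
N = 11·3·9 = 297
Δ = 2!·8!·0!/11! = 1/495
Racah Σ t=1..1: t=1:−1/576 = -1/576
⇒ 3j(5 1 4; 0 0 0)² = 5/99, sgn -1
Racah Σ t=2..2: t=2:+1/1440 = 1/1440
⇒ 3j(5 1 4; 0 1 -1)² = 2/99, sgn -1
4πI² = N·(3j₀)²·(3jₘ)² = 10/33
I = +1·√(0.30303/4π) = 0.15528807
No selection rule forces the value: the integral is nonzero (none).

0.155288 (none)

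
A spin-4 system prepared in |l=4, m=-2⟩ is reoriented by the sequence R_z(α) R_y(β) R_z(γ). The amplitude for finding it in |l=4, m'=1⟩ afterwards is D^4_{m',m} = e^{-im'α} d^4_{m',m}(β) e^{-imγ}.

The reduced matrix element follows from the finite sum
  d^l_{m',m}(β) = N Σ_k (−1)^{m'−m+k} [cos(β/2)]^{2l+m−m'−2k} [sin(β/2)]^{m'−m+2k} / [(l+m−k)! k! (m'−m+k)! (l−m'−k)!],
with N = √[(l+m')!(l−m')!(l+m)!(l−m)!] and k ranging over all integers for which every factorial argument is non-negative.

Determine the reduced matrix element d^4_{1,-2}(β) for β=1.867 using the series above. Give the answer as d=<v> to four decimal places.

d^4_{1,-2}(β=1.8670) via the finite sum:
Half-angle: c=0.595025, s=0.803707. N=√(120·6·2·720)=1018.233765
The bounds max(0,m−m')=0 and min(l+m,l−m')=2 give 3 terms
  k=0: (−1)^3·1018.2338/(72)·0.5950^5·0.8037^3 = -0.547626
  k=1: (−1)^4·1018.2338/(48)·0.5950^3·0.8037^5 = +1.498653
  k=2: (−1)^5·1018.2338/(240)·0.5950^1·0.8037^7 = -0.546836
d^4_{1,-2}(1.8670) = -0.547626 +1.498653 -0.546836 = +0.404191

d=0.4042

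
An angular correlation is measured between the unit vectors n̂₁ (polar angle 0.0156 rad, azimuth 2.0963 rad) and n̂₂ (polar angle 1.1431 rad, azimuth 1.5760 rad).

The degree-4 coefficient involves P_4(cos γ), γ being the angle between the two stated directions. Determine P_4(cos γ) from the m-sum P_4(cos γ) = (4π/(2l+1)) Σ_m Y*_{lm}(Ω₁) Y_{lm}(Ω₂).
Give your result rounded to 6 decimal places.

-0.163368

Expand P_4 via completeness: Σ_{m} conj(Y_{4,m}) at Ω₁ times Y_{4,m} at Ω₂ —
  m=-4: Y*=-0.000000+0.000000i  Y=+0.303299-0.006314i  product -0.000000+0.000000i
  m=-3: Y*=+0.000005+0.000000i  Y=+0.006106+0.391080i  product +0.000000+0.000002i
  m=-2: Y*=-0.000243-0.000424i  Y=-0.056575+0.000589i  product +0.000014+0.000024i
  m=-1: Y*=-0.014800+0.025522i  Y=+0.001668+0.320623i  product -0.008208-0.004703i
  m=+0: Y*=+0.845255-0.000000i  Y=-0.119036+0.000000i  product -0.100616+0.000000i
  m=+1: Y*=+0.014800+0.025522i  Y=-0.001668+0.320623i  product -0.008208+0.004703i
  m=+2: Y*=-0.000243+0.000424i  Y=-0.056575-0.000589i  product +0.000014-0.000024i
  m=+3: Y*=-0.000005+0.000000i  Y=-0.006106+0.391080i  product +0.000000-0.000002i
  m=+4: Y*=-0.000000-0.000000i  Y=+0.303299+0.006314i  product -0.000000-0.000000i
Total Σ_m = -0.117003-0.000000i. Multiply by 1.396263: -0.163368-0.000000i. P_4(cos γ) = -0.163368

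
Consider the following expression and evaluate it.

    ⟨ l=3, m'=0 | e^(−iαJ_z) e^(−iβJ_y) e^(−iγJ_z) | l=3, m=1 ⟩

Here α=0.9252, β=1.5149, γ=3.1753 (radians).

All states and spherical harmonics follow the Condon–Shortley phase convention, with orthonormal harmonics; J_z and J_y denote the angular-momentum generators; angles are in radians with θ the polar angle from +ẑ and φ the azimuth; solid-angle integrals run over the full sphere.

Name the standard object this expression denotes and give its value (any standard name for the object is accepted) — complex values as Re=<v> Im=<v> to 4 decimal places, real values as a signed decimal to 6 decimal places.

This is a Wigner D-matrix element — the rotation-matrix element ⟨l m'| R(α,β,γ) |l m⟩ in the angular-momentum basis.
Split into d^3_{0,1}(β=1.5149) × two z-phases.
Half-angle: c=0.726590, s=0.687071. N=√(6·6·24·2)=41.569219
k: max(0,(1)−(0))=1 … min(3+(1),3−(0))=3
  k=1: (−1)^0·41.5692/(12)·0.7266^5·0.6871^1 = +0.481993
  k=2: (−1)^1·41.5692/(4)·0.7266^3·0.6871^3 = -1.292961
  k=3: (−1)^2·41.5692/(12)·0.7266^1·0.6871^5 = +0.385379
d^3_{0,1}(1.5149) = +0.481993 -1.292961 +0.385379 = -0.425589
Attach z-rotation phases: D = e^{-i(0)(0.9252)}·(-0.425589)·e^{-i(1)(3.1753)} = +0.425348-0.014343i

Wigner D-matrix element, Re=0.4253 Im=-0.0143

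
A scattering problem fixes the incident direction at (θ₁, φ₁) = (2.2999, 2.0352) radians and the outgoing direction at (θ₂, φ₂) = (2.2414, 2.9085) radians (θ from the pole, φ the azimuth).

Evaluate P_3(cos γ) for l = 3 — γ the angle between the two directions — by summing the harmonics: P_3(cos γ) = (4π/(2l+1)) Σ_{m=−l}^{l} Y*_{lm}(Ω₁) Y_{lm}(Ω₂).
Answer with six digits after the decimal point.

Addition theorem: P_3(cos γ) = (4π/7) Σ_m Y*_{lm}(Ω₁) Y_{lm}(Ω₂), m = −3…3:
  term(m=-3) = -0.030102-0.017303i   from Y*(Ω₁)=+0.170335-0.030571i, Y(Ω₂)=-0.153544-0.129139i
  term(m=-2) = -0.025818-0.145342i   from Y*(Ω₁)=+0.226744+0.303280i, Y(Ω₂)=-0.348232-0.175222i
  term(m=-1) = +0.044490-0.053090i   from Y*(Ω₁)=-0.131604+0.262711i, Y(Ω₂)=-0.229363-0.054453i
  term(m=+0) = +0.048126+0.000000i   from Y*(Ω₁)=+0.194135-0.000000i, Y(Ω₂)=+0.247903+0.000000i
  term(m=+1) = +0.044490+0.053090i   from Y*(Ω₁)=+0.131604+0.262711i, Y(Ω₂)=+0.229363-0.054453i
  term(m=+2) = -0.025818+0.145342i   from Y*(Ω₁)=+0.226744-0.303280i, Y(Ω₂)=-0.348232+0.175222i
  term(m=+3) = -0.030102+0.017303i   from Y*(Ω₁)=-0.170335-0.030571i, Y(Ω₂)=+0.153544-0.129139i
Σ over m = +0.025267+0.000000i; ×(4π/7) → +0.045360+0.000000i. Real part: 0.045360

0.045360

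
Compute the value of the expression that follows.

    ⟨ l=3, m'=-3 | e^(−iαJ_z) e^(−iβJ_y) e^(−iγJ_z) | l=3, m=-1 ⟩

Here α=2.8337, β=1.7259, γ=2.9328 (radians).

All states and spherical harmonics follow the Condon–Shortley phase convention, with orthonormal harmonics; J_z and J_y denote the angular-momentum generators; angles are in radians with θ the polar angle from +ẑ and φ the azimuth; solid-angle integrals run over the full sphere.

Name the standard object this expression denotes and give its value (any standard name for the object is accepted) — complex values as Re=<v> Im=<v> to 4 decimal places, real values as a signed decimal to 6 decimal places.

This is a Wigner D-matrix element — the rotation-matrix element ⟨l m'| R(α,β,γ) |l m⟩ in the angular-momentum basis.
Split into d^3_{-3,-1}(β=1.7259) × two z-phases.
With c≡cos(β/2)=0.650199 and s≡sin(β/2)=0.759764, N=[1·720·2·24]^{1/2}=185.903201
Admissible k: 2..2 (factorial args all ≥0)
  k=2: (−1)^0·185.9032/(48)·0.6502^4·0.7598^2 = +0.399566
d^3_{-3,-1}(1.7259) = +0.399566
Phases: e^{-i·(-3)·2.8337}=-0.602890+0.797824i, e^{-i·(-1)·2.9328}=-0.978282+0.207279i ⇒ D=+0.169585-0.361792i

Wigner D-matrix element, Re=0.1696 Im=-0.3618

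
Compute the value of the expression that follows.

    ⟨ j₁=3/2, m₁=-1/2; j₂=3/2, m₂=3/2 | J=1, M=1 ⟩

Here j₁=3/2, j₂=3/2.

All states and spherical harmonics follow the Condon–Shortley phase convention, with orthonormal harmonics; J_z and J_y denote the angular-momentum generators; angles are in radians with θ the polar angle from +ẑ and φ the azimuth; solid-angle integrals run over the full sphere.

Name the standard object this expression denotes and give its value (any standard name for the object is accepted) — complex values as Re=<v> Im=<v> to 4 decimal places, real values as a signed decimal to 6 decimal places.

This is a Clebsch–Gordan (vector-coupling) coefficient.
j₁+j₂−J=2  J+j₁−j₂=1  J−j₁+j₂=1  j₁+j₂+J+1=5
(j₁±m₁, j₂±m₂, J±M) = (1,2,3,0,2,0)
P² = 6/5
sum k=2..2:
  [2] +1/2 = 1/2
S = 1/2
C² = P²·S² = 3/10 ; C = +0.547723

Clebsch–Gordan coefficient, +√(3/10) ≈ +0.547723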